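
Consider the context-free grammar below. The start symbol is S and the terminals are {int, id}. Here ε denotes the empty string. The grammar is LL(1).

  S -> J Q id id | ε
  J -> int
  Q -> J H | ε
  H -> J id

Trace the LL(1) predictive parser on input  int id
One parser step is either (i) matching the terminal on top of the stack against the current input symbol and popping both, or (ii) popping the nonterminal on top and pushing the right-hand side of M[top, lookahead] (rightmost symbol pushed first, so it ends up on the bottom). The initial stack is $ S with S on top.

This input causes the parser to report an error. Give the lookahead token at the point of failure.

     Stack          Input     Action
  1  $ S            int id $  expand S -> J Q id id
  2  $ id id Q J    int id $  expand J -> int
  3  $ id id Q int  int id $  match int
  4  $ id id Q      id $      expand Q -> ε
  5  $ id id        id $      match id
  6  $ id           $         error: top is terminal id but lookahead is $

$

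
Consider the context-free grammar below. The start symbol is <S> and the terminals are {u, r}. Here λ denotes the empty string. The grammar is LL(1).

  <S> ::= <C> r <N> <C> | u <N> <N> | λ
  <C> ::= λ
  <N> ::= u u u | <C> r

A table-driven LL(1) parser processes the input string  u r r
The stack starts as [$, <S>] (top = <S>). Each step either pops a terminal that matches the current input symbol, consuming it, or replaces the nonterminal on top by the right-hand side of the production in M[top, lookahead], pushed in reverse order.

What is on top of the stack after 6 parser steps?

     Stack        Input    Action
  1  $ <S>        u r r $  expand <S> ::= u <N> <N>
  2  $ <N> <N> u  u r r $  match u
  3  $ <N> <N>    r r $    expand <N> ::= <C> r
  4  $ <N> r <C>  r r $    expand <C> ::= λ
  5  $ <N> r      r r $    match r
  6  $ <N>        r $      expand <N> ::= <C> r
Stack after step 6: $ r <C> (top = <C>).

<C>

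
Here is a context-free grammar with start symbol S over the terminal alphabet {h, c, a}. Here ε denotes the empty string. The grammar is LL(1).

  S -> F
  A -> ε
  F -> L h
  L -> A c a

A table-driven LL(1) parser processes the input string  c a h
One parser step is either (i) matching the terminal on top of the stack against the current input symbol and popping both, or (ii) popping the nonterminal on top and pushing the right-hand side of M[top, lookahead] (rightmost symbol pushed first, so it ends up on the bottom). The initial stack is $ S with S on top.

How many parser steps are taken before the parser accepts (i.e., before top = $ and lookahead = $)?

7

step 1: stack=$ S  input=c a h $  — expand S -> F
step 2: stack=$ F  input=c a h $  — expand F -> L h
step 3: stack=$ h L  input=c a h $  — expand L -> A c a
step 4: stack=$ h a c A  input=c a h $  — expand A -> ε
step 5: stack=$ h a c  input=c a h $  — match c
step 6: stack=$ h a  input=a h $  — match a
step 7: stack=$ h  input=h $  — match h
Accept reached after 7 steps.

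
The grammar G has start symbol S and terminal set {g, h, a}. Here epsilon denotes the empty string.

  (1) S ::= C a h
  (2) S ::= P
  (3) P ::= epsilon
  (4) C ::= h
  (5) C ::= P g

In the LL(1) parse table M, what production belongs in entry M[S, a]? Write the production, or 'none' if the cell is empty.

FIRST(P) = {epsilon}
FIRST(C) = {g, h}  (via P g)
FIRST(S) = {epsilon, g, h}  (via C a h, P)
FOLLOW(S) includes $ since S is the start symbol.
FOLLOW(S): S appears on no right-hand side. Thus FOLLOW(S) = {$}.
For S ::= C a h: FIRST(C a h) = {g, h}, so it goes in M[S, t] for t ∈ {g, h}.
For S ::= P: FIRST(P) = {epsilon}, so it goes in M[S, t] for t ∈ {}; since epsilon ∈ FIRST, also for every t ∈ FOLLOW(S) = {$}.
None of these place a production in M[S, a].

none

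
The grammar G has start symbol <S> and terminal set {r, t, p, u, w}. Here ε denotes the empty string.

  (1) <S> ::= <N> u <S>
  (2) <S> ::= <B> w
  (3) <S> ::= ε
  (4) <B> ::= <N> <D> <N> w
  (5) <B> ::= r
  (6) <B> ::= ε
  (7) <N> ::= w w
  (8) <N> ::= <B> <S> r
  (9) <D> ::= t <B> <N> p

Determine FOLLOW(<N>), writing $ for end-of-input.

FIRST(<D>): from <D>::=t <B> <N> p we get {t}. So FIRST(<D>) = {t}.
FIRST(<S>): from <S>::=<N> u <S> we get {r, w}; from <S>::=<B> w we get {r, w}; from <S>::=ε we get {ε}. So FIRST(<S>) = {ε, r, w}.
FIRST(<B>): from <B>::=<N> <D> <N> w we get {r, w}; from <B>::=r we get {r}; from <B>::=ε we get {ε}. So FIRST(<B>) = {ε, r, w}.
FIRST(<N>): from <N>::=w w we get {w}; from <N>::=<B> <S> r we get {r, w}. So FIRST(<N>) = {r, w}.
FOLLOW(<S>) includes $ since <S> is the start symbol.
FOLLOW(<S>): in <S>::=<N> u <S>, the suffix after <S> is empty (adds nothing new); in <N>::=<B> <S> r, <S> is followed by r with FIRST {r}. Thus FOLLOW(<S>) = {$, r}.
FOLLOW(<B>): in <S>::=<B> w, <B> is followed by w with FIRST {w}; in <N>::=<B> <S> r, <B> is followed by <S> r with FIRST {r, w}; in <D>::=t <B> <N> p, <B> is followed by <N> p with FIRST {r, w}. Thus FOLLOW(<B>) = {r, w}.
FOLLOW(<N>): in <S>::=<N> u <S>, <N> is followed by u <S> with FIRST {u}; in <B>::=<N> <D> <N> w (occurrence 1), <N> is followed by <D> <N> w with FIRST {t}; in <B>::=<N> <D> <N> w (occurrence 2), <N> is followed by w with FIRST {w}; in <D>::=t <B> <N> p, <N> is followed by p with FIRST {p}. Thus FOLLOW(<N>) = {p, t, u, w}.
FOLLOW(<D>): in <B>::=<N> <D> <N> w, <D> is followed by <N> w with FIRST {r, w}. Thus FOLLOW(<D>) = {r, w}.

{p, t, u, w}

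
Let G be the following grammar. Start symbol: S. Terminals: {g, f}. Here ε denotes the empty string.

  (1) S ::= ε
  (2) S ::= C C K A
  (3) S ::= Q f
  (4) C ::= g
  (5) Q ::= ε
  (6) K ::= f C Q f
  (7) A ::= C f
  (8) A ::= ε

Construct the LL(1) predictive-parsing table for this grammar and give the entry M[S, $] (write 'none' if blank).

FIRST(C): from C::=g we get {g}. So FIRST(C) = {g}.
FIRST(Q): from Q::=ε we get {ε}. So FIRST(Q) = {ε}.
FIRST(K): from K::=f C Q f we get {f}. So FIRST(K) = {f}.
FIRST(S): from S::=ε we get {ε}; from S::=C C K A we get {g}; from S::=Q f we get {f}. So FIRST(S) = {ε, f, g}.
FIRST(A): from A::=C f we get {g}; from A::=ε we get {ε}. So FIRST(A) = {ε, g}.
FOLLOW(S) includes $ since S is the start symbol.
FOLLOW(S): S appears on no right-hand side. Thus FOLLOW(S) = {$}.
For S ::= ε: FIRST(ε) = {ε}, so it goes in M[S, t] for t ∈ {}; since ε ∈ FIRST, also for every t ∈ FOLLOW(S) = {$}.
For S ::= C C K A: FIRST(C C K A) = {g}, so it goes in M[S, t] for t ∈ {g}.
For S ::= Q f: FIRST(Q f) = {f}, so it goes in M[S, t] for t ∈ {f}.

S ::= ε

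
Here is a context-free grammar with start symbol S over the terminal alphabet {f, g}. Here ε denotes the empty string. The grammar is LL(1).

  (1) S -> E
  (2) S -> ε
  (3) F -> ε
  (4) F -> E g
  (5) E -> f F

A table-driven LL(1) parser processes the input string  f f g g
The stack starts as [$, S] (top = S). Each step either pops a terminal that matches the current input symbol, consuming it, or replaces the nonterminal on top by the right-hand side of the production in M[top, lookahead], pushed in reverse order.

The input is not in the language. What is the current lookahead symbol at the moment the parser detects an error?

step 1: stack=$ S  input=f f g g $  — expand S -> E
step 2: stack=$ E  input=f f g g $  — expand E -> f F
step 3: stack=$ F f  input=f f g g $  — match f
step 4: stack=$ F  input=f g g $  — expand F -> E g
step 5: stack=$ g E  input=f g g $  — expand E -> f F
step 6: stack=$ g F f  input=f g g $  — match f
step 7: stack=$ g F  input=g g $  — expand F -> ε
step 8: stack=$ g  input=g g $  — match g
step 9: stack=$  input=g $  — error: stack empty but input remains

g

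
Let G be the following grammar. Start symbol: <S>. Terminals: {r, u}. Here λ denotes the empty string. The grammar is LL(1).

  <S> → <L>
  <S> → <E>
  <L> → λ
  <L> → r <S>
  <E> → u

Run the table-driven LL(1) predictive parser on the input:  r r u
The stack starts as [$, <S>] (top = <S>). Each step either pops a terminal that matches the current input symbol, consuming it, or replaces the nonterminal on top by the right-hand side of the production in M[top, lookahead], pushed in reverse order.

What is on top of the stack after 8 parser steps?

step 1: stack=$ <S>  input=r r u $  — expand <S> → <L>
step 2: stack=$ <L>  input=r r u $  — expand <L> → r <S>
step 3: stack=$ <S> r  input=r r u $  — match r
step 4: stack=$ <S>  input=r u $  — expand <S> → <L>
step 5: stack=$ <L>  input=r u $  — expand <L> → r <S>
step 6: stack=$ <S> r  input=r u $  — match r
step 7: stack=$ <S>  input=u $  — expand <S> → <E>
step 8: stack=$ <E>  input=u $  — expand <E> → u
Stack after step 8: $ u (top = u).

u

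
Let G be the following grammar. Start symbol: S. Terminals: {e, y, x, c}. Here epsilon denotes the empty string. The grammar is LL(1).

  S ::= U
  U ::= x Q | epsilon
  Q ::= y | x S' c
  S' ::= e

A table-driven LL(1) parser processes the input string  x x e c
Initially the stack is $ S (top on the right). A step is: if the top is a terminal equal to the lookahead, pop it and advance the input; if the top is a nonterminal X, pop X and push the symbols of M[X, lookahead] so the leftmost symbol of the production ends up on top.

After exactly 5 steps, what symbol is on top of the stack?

S'

     Stack     Input      Action
  1  $ S       x x e c $  expand S ::= U
  2  $ U       x x e c $  expand U ::= x Q
  3  $ Q x     x x e c $  match x
  4  $ Q       x e c $    expand Q ::= x S' c
  5  $ c S' x  x e c $    match x
Stack after step 5: $ c S' (top = S').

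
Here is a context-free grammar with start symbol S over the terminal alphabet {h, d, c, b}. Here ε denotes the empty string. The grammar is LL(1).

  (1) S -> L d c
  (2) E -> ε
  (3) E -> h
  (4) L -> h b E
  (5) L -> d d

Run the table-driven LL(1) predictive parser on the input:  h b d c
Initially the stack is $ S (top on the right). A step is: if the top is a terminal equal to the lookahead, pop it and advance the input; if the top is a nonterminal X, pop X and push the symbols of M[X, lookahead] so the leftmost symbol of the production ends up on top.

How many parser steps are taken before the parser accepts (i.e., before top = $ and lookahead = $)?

7

step 1: stack=$ S  input=h b d c $  — expand S -> L d c
step 2: stack=$ c d L  input=h b d c $  — expand L -> h b E
step 3: stack=$ c d E b h  input=h b d c $  — match h
step 4: stack=$ c d E b  input=b d c $  — match b
step 5: stack=$ c d E  input=d c $  — expand E -> ε
step 6: stack=$ c d  input=d c $  — match d
step 7: stack=$ c  input=c $  — match c
Accept reached after 7 steps.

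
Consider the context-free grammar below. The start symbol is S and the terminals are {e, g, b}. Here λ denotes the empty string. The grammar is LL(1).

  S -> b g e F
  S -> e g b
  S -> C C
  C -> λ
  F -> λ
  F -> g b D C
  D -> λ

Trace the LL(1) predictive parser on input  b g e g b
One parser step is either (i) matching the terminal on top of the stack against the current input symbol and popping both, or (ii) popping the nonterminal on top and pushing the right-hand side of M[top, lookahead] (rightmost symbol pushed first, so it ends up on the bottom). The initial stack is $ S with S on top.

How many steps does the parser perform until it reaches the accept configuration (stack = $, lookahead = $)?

9

step 1: stack=$ S  input=b g e g b $  — expand S -> b g e F
step 2: stack=$ F e g b  input=b g e g b $  — match b
step 3: stack=$ F e g  input=g e g b $  — match g
step 4: stack=$ F e  input=e g b $  — match e
step 5: stack=$ F  input=g b $  — expand F -> g b D C
step 6: stack=$ C D b g  input=g b $  — match g
step 7: stack=$ C D b  input=b $  — match b
step 8: stack=$ C D  input=$  — expand D -> λ
step 9: stack=$ C  input=$  — expand C -> λ
Accept reached after 9 steps.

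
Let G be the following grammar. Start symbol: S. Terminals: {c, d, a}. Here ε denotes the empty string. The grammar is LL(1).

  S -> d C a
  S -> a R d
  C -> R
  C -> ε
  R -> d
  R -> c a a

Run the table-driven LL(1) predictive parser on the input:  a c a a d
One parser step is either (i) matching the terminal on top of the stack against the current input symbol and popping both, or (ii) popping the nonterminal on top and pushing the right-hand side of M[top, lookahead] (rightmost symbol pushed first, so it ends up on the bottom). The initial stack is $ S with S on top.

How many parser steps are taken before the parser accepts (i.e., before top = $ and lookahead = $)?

7

     Stack      Input        Action
  1  $ S        a c a a d $  expand S -> a R d
  2  $ d R a    a c a a d $  match a
  3  $ d R      c a a d $    expand R -> c a a
  4  $ d a a c  c a a d $    match c
  5  $ d a a    a a d $      match a
  6  $ d a      a d $        match a
  7  $ d        d $          match d
Accept reached after 7 steps.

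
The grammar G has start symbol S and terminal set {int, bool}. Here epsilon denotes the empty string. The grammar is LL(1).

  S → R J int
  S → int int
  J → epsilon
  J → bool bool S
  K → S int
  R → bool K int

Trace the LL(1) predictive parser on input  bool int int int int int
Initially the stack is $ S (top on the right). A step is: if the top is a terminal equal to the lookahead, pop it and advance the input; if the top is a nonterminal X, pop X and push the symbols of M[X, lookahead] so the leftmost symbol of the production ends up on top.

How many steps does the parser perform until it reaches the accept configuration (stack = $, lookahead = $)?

11

      Stack                    Input                       Action
   1  $ S                      bool int int int int int $  expand S → R J int
   2  $ int J R                bool int int int int int $  expand R → bool K int
   3  $ int J int K bool       bool int int int int int $  match bool
   4  $ int J int K            int int int int int $       expand K → S int
   5  $ int J int int S        int int int int int $       expand S → int int
   6  $ int J int int int int  int int int int int $       match int
   7  $ int J int int int      int int int int $           match int
   8  $ int J int int          int int int $               match int
   9  $ int J int              int int $                   match int
  10  $ int J                  int $                       expand J → epsilon
  11  $ int                    int $                       match int
Accept reached after 11 steps.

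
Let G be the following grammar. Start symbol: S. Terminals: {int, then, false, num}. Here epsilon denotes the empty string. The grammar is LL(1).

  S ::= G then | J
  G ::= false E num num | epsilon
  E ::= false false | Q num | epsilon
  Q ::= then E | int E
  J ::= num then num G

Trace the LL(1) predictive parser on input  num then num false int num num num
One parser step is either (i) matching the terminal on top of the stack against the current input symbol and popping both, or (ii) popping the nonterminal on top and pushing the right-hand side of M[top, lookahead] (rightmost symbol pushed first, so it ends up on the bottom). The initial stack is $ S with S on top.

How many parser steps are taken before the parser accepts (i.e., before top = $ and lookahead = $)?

      Stack                Input                                 Action
   1  $ S                  num then num false int num num num $  expand S ::= J
   2  $ J                  num then num false int num num num $  expand J ::= num then num G
   3  $ G num then num     num then num false int num num num $  match num
   4  $ G num then         then num false int num num num $      match then
   5  $ G num              num false int num num num $           match num
   6  $ G                  false int num num num $               expand G ::= false E num num
   7  $ num num E false    false int num num num $               match false
   8  $ num num E          int num num num $                     expand E ::= Q num
   9  $ num num num Q      int num num num $                     expand Q ::= int E
  10  $ num num num E int  int num num num $                     match int
  11  $ num num num E      num num num $                         expand E ::= epsilon
  12  $ num num num        num num num $                         match num
  13  $ num num            num num $                             match num
  14  $ num                num $                                 match num
Accept reached after 14 steps.

14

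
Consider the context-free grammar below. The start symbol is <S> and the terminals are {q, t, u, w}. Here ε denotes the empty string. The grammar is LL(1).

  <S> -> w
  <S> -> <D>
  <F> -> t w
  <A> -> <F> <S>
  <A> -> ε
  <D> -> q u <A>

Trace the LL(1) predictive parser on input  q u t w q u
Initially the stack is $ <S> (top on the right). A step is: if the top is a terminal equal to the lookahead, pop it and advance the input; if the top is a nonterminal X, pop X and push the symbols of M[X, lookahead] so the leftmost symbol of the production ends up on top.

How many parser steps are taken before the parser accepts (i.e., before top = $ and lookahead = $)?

step 1: stack=$ <S>  input=q u t w q u $  — expand <S> -> <D>
step 2: stack=$ <D>  input=q u t w q u $  — expand <D> -> q u <A>
step 3: stack=$ <A> u q  input=q u t w q u $  — match q
step 4: stack=$ <A> u  input=u t w q u $  — match u
step 5: stack=$ <A>  input=t w q u $  — expand <A> -> <F> <S>
step 6: stack=$ <S> <F>  input=t w q u $  — expand <F> -> t w
step 7: stack=$ <S> w t  input=t w q u $  — match t
step 8: stack=$ <S> w  input=w q u $  — match w
step 9: stack=$ <S>  input=q u $  — expand <S> -> <D>
step 10: stack=$ <D>  input=q u $  — expand <D> -> q u <A>
step 11: stack=$ <A> u q  input=q u $  — match q
step 12: stack=$ <A> u  input=u $  — match u
step 13: stack=$ <A>  input=$  — expand <A> -> ε
Accept reached after 13 steps.

13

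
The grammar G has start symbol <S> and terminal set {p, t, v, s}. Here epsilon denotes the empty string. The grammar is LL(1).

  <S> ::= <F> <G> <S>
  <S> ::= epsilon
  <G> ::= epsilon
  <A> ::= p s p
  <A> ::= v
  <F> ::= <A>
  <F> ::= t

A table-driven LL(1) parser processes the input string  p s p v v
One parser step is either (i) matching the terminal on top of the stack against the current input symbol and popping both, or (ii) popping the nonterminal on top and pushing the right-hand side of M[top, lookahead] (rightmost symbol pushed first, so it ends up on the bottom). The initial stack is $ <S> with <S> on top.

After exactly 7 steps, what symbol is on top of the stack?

<S>

     Stack            Input        Action
  1  $ <S>            p s p v v $  expand <S> ::= <F> <G> <S>
  2  $ <S> <G> <F>    p s p v v $  expand <F> ::= <A>
  3  $ <S> <G> <A>    p s p v v $  expand <A> ::= p s p
  4  $ <S> <G> p s p  p s p v v $  match p
  5  $ <S> <G> p s    s p v v $    match s
  6  $ <S> <G> p      p v v $      match p
  7  $ <S> <G>        v v $        expand <G> ::= epsilon
Stack after step 7: $ <S> (top = <S>).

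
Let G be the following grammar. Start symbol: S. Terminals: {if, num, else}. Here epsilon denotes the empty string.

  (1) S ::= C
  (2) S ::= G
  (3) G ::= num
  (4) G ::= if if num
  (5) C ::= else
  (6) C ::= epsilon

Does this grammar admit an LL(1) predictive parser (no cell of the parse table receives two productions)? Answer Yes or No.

FIRST(S) = {epsilon, else, if, num}
FIRST(G) = {if, num}
FIRST(C) = {epsilon, else}
FOLLOW(S) = {$}
FOLLOW(G) = {$}
FOLLOW(C) = {$}
Each cell of M receives at most one production.

Yes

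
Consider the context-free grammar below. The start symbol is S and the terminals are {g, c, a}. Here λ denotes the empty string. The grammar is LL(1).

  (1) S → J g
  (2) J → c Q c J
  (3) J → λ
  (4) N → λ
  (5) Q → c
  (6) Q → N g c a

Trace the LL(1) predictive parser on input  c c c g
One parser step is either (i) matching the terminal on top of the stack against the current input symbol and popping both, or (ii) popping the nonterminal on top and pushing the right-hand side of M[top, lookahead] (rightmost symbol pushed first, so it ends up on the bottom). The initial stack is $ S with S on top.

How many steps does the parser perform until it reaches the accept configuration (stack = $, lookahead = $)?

     Stack        Input      Action
  1  $ S          c c c g $  expand S → J g
  2  $ g J        c c c g $  expand J → c Q c J
  3  $ g J c Q c  c c c g $  match c
  4  $ g J c Q    c c g $    expand Q → c
  5  $ g J c c    c c g $    match c
  6  $ g J c      c g $      match c
  7  $ g J        g $        expand J → λ
  8  $ g          g $        match g
Accept reached after 8 steps.

8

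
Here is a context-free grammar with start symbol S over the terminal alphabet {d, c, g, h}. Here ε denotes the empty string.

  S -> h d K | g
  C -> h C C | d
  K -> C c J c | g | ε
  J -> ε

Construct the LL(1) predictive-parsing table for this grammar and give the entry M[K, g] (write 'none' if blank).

FIRST(S): from S->h d K we get {h}; from S->g we get {g}. So FIRST(S) = {g, h}.
FIRST(C): from C->h C C we get {h}; from C->d we get {d}. So FIRST(C) = {d, h}.
FIRST(J): from J->ε we get {ε}. So FIRST(J) = {ε}.
FIRST(K): from K->C c J c we get {d, h}; from K->g we get {g}; from K->ε we get {ε}. So FIRST(K) = {ε, d, g, h}.
FOLLOW(S) includes $ since S is the start symbol.
FOLLOW(S): S appears on no right-hand side. Thus FOLLOW(S) = {$}.
FOLLOW(K): in S->h d K, the suffix after K is empty, so FOLLOW(K) ⊇ FOLLOW(S) = {$}. Thus FOLLOW(K) = {$}.
For K -> C c J c: FIRST(C c J c) = {d, h}, so it goes in M[K, t] for t ∈ {d, h}.
For K -> g: FIRST(g) = {g}, so it goes in M[K, t] for t ∈ {g}.
For K -> ε: FIRST(ε) = {ε}, so it goes in M[K, t] for t ∈ {}; since ε ∈ FIRST, also for every t ∈ FOLLOW(K) = {$}.

K -> g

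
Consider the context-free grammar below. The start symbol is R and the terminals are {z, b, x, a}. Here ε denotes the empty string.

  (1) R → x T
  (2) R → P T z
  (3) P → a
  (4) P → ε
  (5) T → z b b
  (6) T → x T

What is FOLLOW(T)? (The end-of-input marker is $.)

FIRST(P) = {ε, a}
FIRST(T) = {x, z}
FIRST(R) = {a, x, z}  (via P T z)
FOLLOW(R) includes $ since R is the start symbol.
FOLLOW(R): R appears on no right-hand side. Thus FOLLOW(R) = {$}.
FOLLOW(P): in R→P T z, P is followed by T z with FIRST {x, z}. Thus FOLLOW(P) = {x, z}.
FOLLOW(T): in R→x T, the suffix after T is empty, so FOLLOW(T) ⊇ FOLLOW(R) = {$}; in R→P T z, T is followed by z with FIRST {z}; in T→x T, the suffix after T is empty (adds nothing new). Thus FOLLOW(T) = {$, z}.

{$, z}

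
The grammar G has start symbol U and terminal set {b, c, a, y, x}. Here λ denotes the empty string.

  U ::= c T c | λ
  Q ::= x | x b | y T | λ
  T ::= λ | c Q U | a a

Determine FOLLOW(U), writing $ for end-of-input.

FIRST(U) = {λ, c}
FIRST(Q) = {λ, x, y}
FIRST(T) = {λ, a, c}
FOLLOW(U) includes $ since U is the start symbol.
FOLLOW(U): in T::=c Q U, the suffix after U is empty, so FOLLOW(U) ⊇ FOLLOW(T) = {c}. Thus FOLLOW(U) = {$, c}.
FOLLOW(Q): in T::=c Q U, Q is followed by U with FIRST {λ, c}; in T::=c Q U, the suffix after Q is nullable, so FOLLOW(Q) ⊇ FOLLOW(T) = {c}. Thus FOLLOW(Q) = {c}.
FOLLOW(T): in U::=c T c, T is followed by c with FIRST {c}; in Q::=y T, the suffix after T is empty, so FOLLOW(T) ⊇ FOLLOW(Q) = {c}. Thus FOLLOW(T) = {c}.

{$, c}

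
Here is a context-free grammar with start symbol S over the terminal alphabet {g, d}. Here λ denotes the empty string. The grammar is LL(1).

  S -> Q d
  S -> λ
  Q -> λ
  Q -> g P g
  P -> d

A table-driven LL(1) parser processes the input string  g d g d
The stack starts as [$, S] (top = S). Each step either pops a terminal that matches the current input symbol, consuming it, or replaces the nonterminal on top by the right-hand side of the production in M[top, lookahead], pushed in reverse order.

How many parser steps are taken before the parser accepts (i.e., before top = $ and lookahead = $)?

7

     Stack      Input      Action
  1  $ S        g d g d $  expand S -> Q d
  2  $ d Q      g d g d $  expand Q -> g P g
  3  $ d g P g  g d g d $  match g
  4  $ d g P    d g d $    expand P -> d
  5  $ d g d    d g d $    match d
  6  $ d g      g d $      match g
  7  $ d        d $        match d
Accept reached after 7 steps.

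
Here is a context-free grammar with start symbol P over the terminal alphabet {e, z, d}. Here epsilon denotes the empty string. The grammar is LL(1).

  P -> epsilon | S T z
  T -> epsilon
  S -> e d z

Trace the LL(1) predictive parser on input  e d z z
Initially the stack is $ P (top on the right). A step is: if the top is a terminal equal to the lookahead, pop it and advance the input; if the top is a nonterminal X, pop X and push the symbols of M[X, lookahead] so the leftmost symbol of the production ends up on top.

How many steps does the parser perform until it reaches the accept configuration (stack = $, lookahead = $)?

7

step 1: stack=$ P  input=e d z z $  — expand P -> S T z
step 2: stack=$ z T S  input=e d z z $  — expand S -> e d z
step 3: stack=$ z T z d e  input=e d z z $  — match e
step 4: stack=$ z T z d  input=d z z $  — match d
step 5: stack=$ z T z  input=z z $  — match z
step 6: stack=$ z T  input=z $  — expand T -> epsilon
step 7: stack=$ z  input=z $  — match z
Accept reached after 7 steps.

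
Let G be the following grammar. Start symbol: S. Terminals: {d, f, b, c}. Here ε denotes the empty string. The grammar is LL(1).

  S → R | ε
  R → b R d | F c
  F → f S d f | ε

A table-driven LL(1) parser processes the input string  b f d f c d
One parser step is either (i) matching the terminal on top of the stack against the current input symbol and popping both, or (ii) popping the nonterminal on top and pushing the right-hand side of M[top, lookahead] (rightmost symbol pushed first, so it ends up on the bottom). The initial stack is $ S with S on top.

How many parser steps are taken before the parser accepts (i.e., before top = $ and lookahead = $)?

11

      Stack          Input          Action
   1  $ S            b f d f c d $  expand S → R
   2  $ R            b f d f c d $  expand R → b R d
   3  $ d R b        b f d f c d $  match b
   4  $ d R          f d f c d $    expand R → F c
   5  $ d c F        f d f c d $    expand F → f S d f
   6  $ d c f d S f  f d f c d $    match f
   7  $ d c f d S    d f c d $      expand S → ε
   8  $ d c f d      d f c d $      match d
   9  $ d c f        f c d $        match f
  10  $ d c          c d $          match c
  11  $ d            d $            match d
Accept reached after 11 steps.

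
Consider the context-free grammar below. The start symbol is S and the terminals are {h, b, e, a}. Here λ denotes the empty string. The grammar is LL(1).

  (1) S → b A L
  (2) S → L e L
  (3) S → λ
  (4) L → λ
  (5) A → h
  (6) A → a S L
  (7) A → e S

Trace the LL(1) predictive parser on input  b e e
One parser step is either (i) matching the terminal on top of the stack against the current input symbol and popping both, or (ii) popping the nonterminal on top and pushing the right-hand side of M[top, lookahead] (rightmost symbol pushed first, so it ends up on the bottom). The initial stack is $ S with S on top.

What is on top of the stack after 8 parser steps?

     Stack      Input    Action
  1  $ S        b e e $  expand S → b A L
  2  $ L A b    b e e $  match b
  3  $ L A      e e $    expand A → e S
  4  $ L S e    e e $    match e
  5  $ L S      e $      expand S → L e L
  6  $ L L e L  e $      expand L → λ
  7  $ L L e    e $      match e
  8  $ L L      $        expand L → λ
Stack after step 8: $ L (top = L).

L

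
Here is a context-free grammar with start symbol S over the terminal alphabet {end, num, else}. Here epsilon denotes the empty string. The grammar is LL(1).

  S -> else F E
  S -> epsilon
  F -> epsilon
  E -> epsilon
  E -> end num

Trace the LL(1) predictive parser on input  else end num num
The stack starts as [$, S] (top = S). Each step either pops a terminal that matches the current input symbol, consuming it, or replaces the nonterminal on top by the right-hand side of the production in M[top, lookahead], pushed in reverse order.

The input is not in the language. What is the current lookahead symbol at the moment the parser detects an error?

step 1: stack=$ S  input=else end num num $  — expand S -> else F E
step 2: stack=$ E F else  input=else end num num $  — match else
step 3: stack=$ E F  input=end num num $  — expand F -> epsilon
step 4: stack=$ E  input=end num num $  — expand E -> end num
step 5: stack=$ num end  input=end num num $  — match end
step 6: stack=$ num  input=num num $  — match num
step 7: stack=$  input=num $  — error: stack empty but input remains

num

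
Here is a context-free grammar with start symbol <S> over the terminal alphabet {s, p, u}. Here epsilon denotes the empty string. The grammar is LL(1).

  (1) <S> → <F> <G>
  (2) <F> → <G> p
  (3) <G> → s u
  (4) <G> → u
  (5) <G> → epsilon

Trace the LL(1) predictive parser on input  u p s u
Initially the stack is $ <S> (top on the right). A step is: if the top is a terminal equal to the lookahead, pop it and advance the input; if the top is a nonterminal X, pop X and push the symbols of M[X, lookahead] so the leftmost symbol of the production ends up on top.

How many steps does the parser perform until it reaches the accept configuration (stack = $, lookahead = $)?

step 1: stack=$ <S>  input=u p s u $  — expand <S> → <F> <G>
step 2: stack=$ <G> <F>  input=u p s u $  — expand <F> → <G> p
step 3: stack=$ <G> p <G>  input=u p s u $  — expand <G> → u
step 4: stack=$ <G> p u  input=u p s u $  — match u
step 5: stack=$ <G> p  input=p s u $  — match p
step 6: stack=$ <G>  input=s u $  — expand <G> → s u
step 7: stack=$ u s  input=s u $  — match s
step 8: stack=$ u  input=u $  — match u
Accept reached after 8 steps.

8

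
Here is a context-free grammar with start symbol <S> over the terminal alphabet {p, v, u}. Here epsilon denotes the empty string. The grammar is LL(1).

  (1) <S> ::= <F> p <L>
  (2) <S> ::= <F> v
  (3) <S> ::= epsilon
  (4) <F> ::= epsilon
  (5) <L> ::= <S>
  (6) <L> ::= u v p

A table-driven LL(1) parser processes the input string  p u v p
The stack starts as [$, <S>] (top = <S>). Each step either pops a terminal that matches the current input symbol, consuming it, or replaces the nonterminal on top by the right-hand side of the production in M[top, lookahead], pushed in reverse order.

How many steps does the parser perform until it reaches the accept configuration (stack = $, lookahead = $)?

7

step 1: stack=$ <S>  input=p u v p $  — expand <S> ::= <F> p <L>
step 2: stack=$ <L> p <F>  input=p u v p $  — expand <F> ::= epsilon
step 3: stack=$ <L> p  input=p u v p $  — match p
step 4: stack=$ <L>  input=u v p $  — expand <L> ::= u v p
step 5: stack=$ p v u  input=u v p $  — match u
step 6: stack=$ p v  input=v p $  — match v
step 7: stack=$ p  input=p $  — match p
Accept reached after 7 steps.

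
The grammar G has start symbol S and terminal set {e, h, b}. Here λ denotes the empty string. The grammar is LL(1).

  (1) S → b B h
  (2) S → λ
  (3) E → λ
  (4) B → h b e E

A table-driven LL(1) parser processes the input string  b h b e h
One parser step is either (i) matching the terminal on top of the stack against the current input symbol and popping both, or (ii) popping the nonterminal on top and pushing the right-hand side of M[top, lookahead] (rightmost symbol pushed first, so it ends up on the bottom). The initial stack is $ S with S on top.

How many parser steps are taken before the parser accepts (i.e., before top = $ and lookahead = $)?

     Stack        Input        Action
  1  $ S          b h b e h $  expand S → b B h
  2  $ h B b      b h b e h $  match b
  3  $ h B        h b e h $    expand B → h b e E
  4  $ h E e b h  h b e h $    match h
  5  $ h E e b    b e h $      match b
  6  $ h E e      e h $        match e
  7  $ h E        h $          expand E → λ
  8  $ h          h $          match h
Accept reached after 8 steps.

8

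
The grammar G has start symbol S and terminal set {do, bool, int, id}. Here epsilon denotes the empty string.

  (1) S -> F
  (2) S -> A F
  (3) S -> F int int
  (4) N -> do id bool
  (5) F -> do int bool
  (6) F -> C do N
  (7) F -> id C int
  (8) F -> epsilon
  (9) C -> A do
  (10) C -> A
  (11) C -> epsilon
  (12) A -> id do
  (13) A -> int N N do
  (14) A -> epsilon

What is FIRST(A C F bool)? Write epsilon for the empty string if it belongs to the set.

{bool, do, id, int}

FIRST(N) = {do}
FIRST(A) = {epsilon, id, int}
FIRST(C) = {epsilon, do, id, int}  (via A do, A)
FIRST(F) = {epsilon, do, id, int}  (via C do N)
FIRST(S) = {epsilon, do, id, int}  (via F, A F, F int int)
FIRST(A C F bool): take FIRST of each symbol in turn, carrying on past any symbol whose FIRST contains epsilon; result {bool, do, id, int}.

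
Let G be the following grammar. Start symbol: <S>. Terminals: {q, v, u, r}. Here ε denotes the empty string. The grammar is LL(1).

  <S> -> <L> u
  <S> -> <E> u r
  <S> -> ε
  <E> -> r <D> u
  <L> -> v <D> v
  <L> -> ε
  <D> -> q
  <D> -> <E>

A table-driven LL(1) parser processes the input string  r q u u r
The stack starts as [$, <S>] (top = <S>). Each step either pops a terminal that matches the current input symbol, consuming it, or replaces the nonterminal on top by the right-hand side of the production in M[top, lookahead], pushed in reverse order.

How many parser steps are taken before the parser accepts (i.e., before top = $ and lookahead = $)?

step 1: stack=$ <S>  input=r q u u r $  — expand <S> -> <E> u r
step 2: stack=$ r u <E>  input=r q u u r $  — expand <E> -> r <D> u
step 3: stack=$ r u u <D> r  input=r q u u r $  — match r
step 4: stack=$ r u u <D>  input=q u u r $  — expand <D> -> q
step 5: stack=$ r u u q  input=q u u r $  — match q
step 6: stack=$ r u u  input=u u r $  — match u
step 7: stack=$ r u  input=u r $  — match u
step 8: stack=$ r  input=r $  — match r
Accept reached after 8 steps.

8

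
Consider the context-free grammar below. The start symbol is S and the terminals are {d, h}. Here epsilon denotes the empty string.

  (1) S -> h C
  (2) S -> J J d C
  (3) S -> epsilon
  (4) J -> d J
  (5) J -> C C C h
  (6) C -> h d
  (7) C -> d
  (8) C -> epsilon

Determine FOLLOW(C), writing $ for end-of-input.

{$, d, h}

FIRST(C): from C->h d we get {h}; from C->d we get {d}; from C->epsilon we get {epsilon}. So FIRST(C) = {epsilon, d, h}.
FIRST(J): from J->d J we get {d}; from J->C C C h we get {d, h}. So FIRST(J) = {d, h}.
FIRST(S): from S->h C we get {h}; from S->J J d C we get {d, h}; from S->epsilon we get {epsilon}. So FIRST(S) = {epsilon, d, h}.
FOLLOW(S) includes $ since S is the start symbol.
FOLLOW(S): S appears on no right-hand side. Thus FOLLOW(S) = {$}.
FOLLOW(J): in S->J J d C (occurrence 1), J is followed by J d C with FIRST {d, h}; in S->J J d C (occurrence 2), J is followed by d C with FIRST {d}; in J->d J, the suffix after J is empty (adds nothing new). Thus FOLLOW(J) = {d, h}.
FOLLOW(C): in S->h C, the suffix after C is empty, so FOLLOW(C) ⊇ FOLLOW(S) = {$}; in S->J J d C, the suffix after C is empty, so FOLLOW(C) ⊇ FOLLOW(S) = {$}; in J->C C C h (occurrence 1), C is followed by C C h with FIRST {d, h}; in J->C C C h (occurrence 2), C is followed by C h with FIRST {d, h}; in J->C C C h (occurrence 3), C is followed by h with FIRST {h}. Thus FOLLOW(C) = {$, d, h}.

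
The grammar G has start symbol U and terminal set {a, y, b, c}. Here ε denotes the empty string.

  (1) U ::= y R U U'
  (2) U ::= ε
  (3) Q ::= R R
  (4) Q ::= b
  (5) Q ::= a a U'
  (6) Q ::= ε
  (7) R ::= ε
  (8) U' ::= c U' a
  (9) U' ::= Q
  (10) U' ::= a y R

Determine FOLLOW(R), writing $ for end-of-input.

{$, a, b, c, y}

FIRST(U): from U::=y R U U' we get {y}; from U::=ε we get {ε}. So FIRST(U) = {ε, y}.
FIRST(R): from R::=ε we get {ε}. So FIRST(R) = {ε}.
FIRST(Q): from Q::=R R we get {ε}; from Q::=b we get {b}; from Q::=a a U' we get {a}; from Q::=ε we get {ε}. So FIRST(Q) = {ε, a, b}.
FIRST(U'): from U'::=c U' a we get {c}; from U'::=Q we get {ε, a, b}; from U'::=a y R we get {a}. So FIRST(U') = {ε, a, b, c}.
FOLLOW(U) includes $ since U is the start symbol.
FOLLOW(U): in U::=y R U U', U is followed by U' with FIRST {ε, a, b, c}; in U::=y R U U', the suffix after U is nullable (adds nothing new). Thus FOLLOW(U) = {$, a, b, c}.
FOLLOW(Q): in U'::=Q, the suffix after Q is empty, so FOLLOW(Q) ⊇ FOLLOW(U') = {$, a, b, c}. Thus FOLLOW(Q) = {$, a, b, c}.
FOLLOW(U'): in U::=y R U U', the suffix after U' is empty, so FOLLOW(U') ⊇ FOLLOW(U) = {$, a, b, c}; in Q::=a a U', the suffix after U' is empty, so FOLLOW(U') ⊇ FOLLOW(Q) = {$, a, b, c}; in U'::=c U' a, U' is followed by a with FIRST {a}. Thus FOLLOW(U') = {$, a, b, c}.
FOLLOW(R): in U::=y R U U', R is followed by U U' with FIRST {ε, a, b, c, y}; in U::=y R U U', the suffix after R is nullable, so FOLLOW(R) ⊇ FOLLOW(U) = {$, a, b, c}; in Q::=R R (occurrence 1), R is followed by R with FIRST {ε}; in Q::=R R (occurrence 1), the suffix after R is nullable, so FOLLOW(R) ⊇ FOLLOW(Q) = {$, a, b, c}; in Q::=R R (occurrence 2), the suffix after R is empty, so FOLLOW(R) ⊇ FOLLOW(Q) = {$, a, b, c}; in U'::=a y R, the suffix after R is empty, so FOLLOW(R) ⊇ FOLLOW(U') = {$, a, b, c}. Thus FOLLOW(R) = {$, a, b, c, y}.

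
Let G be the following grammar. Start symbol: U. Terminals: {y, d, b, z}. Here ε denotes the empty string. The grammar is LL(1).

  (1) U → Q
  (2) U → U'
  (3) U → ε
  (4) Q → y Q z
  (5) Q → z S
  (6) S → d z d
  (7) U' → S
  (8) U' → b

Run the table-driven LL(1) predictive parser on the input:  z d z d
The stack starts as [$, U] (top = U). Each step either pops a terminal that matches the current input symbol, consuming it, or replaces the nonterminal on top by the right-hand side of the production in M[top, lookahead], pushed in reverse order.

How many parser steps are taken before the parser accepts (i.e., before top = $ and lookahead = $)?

7

step 1: stack=$ U  input=z d z d $  — expand U → Q
step 2: stack=$ Q  input=z d z d $  — expand Q → z S
step 3: stack=$ S z  input=z d z d $  — match z
step 4: stack=$ S  input=d z d $  — expand S → d z d
step 5: stack=$ d z d  input=d z d $  — match d
step 6: stack=$ d z  input=z d $  — match z
step 7: stack=$ d  input=d $  — match d
Accept reached after 7 steps.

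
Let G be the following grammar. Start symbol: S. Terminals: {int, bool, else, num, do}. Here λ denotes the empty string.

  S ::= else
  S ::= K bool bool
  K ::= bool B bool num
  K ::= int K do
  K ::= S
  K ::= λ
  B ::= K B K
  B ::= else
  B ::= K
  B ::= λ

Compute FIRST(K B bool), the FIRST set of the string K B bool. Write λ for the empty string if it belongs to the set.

{bool, else, int}

FIRST(S) = {bool, else, int}  (via K bool bool)
FIRST(K) = {λ, bool, else, int}  (via S)
FIRST(B) = {λ, bool, else, int}  (via K B K, K)
FIRST(K B bool): take FIRST of each symbol in turn, carrying on past any symbol whose FIRST contains λ; result {bool, else, int}.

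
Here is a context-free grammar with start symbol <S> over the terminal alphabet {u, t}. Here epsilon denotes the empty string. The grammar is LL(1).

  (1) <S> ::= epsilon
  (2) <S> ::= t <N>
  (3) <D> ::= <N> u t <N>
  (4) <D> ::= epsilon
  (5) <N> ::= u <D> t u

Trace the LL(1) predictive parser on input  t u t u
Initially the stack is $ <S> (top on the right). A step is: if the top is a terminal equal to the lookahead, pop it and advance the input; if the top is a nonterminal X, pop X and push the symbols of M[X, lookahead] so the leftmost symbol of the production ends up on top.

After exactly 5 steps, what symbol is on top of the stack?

step 1: stack=$ <S>  input=t u t u $  — expand <S> ::= t <N>
step 2: stack=$ <N> t  input=t u t u $  — match t
step 3: stack=$ <N>  input=u t u $  — expand <N> ::= u <D> t u
step 4: stack=$ u t <D> u  input=u t u $  — match u
step 5: stack=$ u t <D>  input=t u $  — expand <D> ::= epsilon
Stack after step 5: $ u t (top = t).

t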